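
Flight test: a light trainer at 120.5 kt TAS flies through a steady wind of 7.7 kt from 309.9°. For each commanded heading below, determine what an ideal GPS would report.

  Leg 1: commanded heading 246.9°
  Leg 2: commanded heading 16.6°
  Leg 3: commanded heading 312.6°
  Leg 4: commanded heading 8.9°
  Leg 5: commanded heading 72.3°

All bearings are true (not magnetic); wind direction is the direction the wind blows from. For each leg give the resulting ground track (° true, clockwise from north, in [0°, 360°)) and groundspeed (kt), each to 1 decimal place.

Leg 1: heading 246.9°; drift -3.4° → track 243.5°, groundspeed 117.2 kt
Leg 2: heading 16.6°; drift +3.4° → track 20.0°, groundspeed 117.7 kt
Leg 3: heading 312.6°; drift +0.2° → track 312.8°, groundspeed 112.8 kt
Leg 4: heading 8.9°; drift +3.2° → track 12.1°, groundspeed 116.7 kt
Leg 5: heading 72.3°; drift +3.0° → track 75.3°, groundspeed 124.8 kt

Leg 1: track=243.5°, groundspeed=117.2 kt
Leg 2: track=20.0°, groundspeed=117.7 kt
Leg 3: track=312.8°, groundspeed=112.8 kt
Leg 4: track=12.1°, groundspeed=116.7 kt
Leg 5: track=75.3°, groundspeed=124.8 kt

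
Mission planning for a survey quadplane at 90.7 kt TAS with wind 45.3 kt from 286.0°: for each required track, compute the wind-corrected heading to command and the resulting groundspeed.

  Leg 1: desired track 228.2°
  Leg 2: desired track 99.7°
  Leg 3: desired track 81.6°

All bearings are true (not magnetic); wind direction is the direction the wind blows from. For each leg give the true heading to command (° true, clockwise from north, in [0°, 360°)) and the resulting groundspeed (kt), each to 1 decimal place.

Leg 1: heading=253.2°, groundspeed=58.1 kt
Leg 2: heading=96.6°, groundspeed=135.6 kt
Leg 3: heading=69.7°, groundspeed=130.0 kt

Leg 1: desired track 228.2°; wind correction +25.0° → command heading 253.2°, groundspeed 58.1 kt
Leg 2: desired track 99.7°; wind correction -3.1° → command heading 96.6°, groundspeed 135.6 kt
Leg 3: desired track 81.6°; wind correction -11.9° → command heading 69.7°, groundspeed 130.0 kt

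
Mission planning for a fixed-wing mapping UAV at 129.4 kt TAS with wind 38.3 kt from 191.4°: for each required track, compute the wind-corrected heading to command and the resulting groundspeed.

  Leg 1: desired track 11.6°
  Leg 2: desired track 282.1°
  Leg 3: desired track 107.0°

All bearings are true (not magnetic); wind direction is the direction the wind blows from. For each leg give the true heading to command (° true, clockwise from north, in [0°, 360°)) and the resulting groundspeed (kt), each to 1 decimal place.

Leg 1: heading=11.7°, groundspeed=167.7 kt
Leg 2: heading=264.9°, groundspeed=124.1 kt
Leg 3: heading=124.1°, groundspeed=119.9 kt

Leg 1: desired track 11.6°; wind correction +0.1° → command heading 11.7°, groundspeed 167.7 kt
Leg 2: desired track 282.1°; wind correction -17.2° → command heading 264.9°, groundspeed 124.1 kt
Leg 3: desired track 107.0°; wind correction +17.1° → command heading 124.1°, groundspeed 119.9 kt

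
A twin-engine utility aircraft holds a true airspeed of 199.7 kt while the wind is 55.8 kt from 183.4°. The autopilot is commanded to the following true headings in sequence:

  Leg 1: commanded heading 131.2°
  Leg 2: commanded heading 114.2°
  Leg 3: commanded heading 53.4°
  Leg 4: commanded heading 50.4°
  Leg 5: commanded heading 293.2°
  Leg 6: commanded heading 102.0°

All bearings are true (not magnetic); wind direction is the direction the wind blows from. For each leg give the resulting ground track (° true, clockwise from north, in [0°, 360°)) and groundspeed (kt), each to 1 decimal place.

Leg 1: track=116.3°, groundspeed=171.3 kt
Leg 2: track=98.0°, groundspeed=187.3 kt
Leg 3: track=43.1°, groundspeed=239.4 kt
Leg 4: track=40.7°, groundspeed=241.2 kt
Leg 5: track=306.7°, groundspeed=224.8 kt
Leg 6: track=85.9°, groundspeed=199.2 kt

Leg 1: heading 131.2°; drift -14.9° → track 116.3°, groundspeed 171.3 kt
Leg 2: heading 114.2°; drift -16.2° → track 98.0°, groundspeed 187.3 kt
Leg 3: heading 53.4°; drift -10.3° → track 43.1°, groundspeed 239.4 kt
Leg 4: heading 50.4°; drift -9.7° → track 40.7°, groundspeed 241.2 kt
Leg 5: heading 293.2°; drift +13.5° → track 306.7°, groundspeed 224.8 kt
Leg 6: heading 102.0°; drift -16.1° → track 85.9°, groundspeed 199.2 kt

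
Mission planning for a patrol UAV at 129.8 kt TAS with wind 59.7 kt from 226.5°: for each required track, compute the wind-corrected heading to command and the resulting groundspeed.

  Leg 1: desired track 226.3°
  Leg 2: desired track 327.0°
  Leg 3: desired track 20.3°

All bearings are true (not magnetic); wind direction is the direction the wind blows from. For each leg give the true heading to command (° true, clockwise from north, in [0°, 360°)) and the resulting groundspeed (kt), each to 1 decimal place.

Leg 1: desired track 226.3°; wind correction +0.1° → command heading 226.4°, groundspeed 70.1 kt
Leg 2: desired track 327.0°; wind correction -26.9° → command heading 300.1°, groundspeed 126.6 kt
Leg 3: desired track 20.3°; wind correction -11.7° → command heading 8.6°, groundspeed 180.7 kt

Leg 1: heading=226.4°, groundspeed=70.1 kt
Leg 2: heading=300.1°, groundspeed=126.6 kt
Leg 3: heading=8.6°, groundspeed=180.7 kt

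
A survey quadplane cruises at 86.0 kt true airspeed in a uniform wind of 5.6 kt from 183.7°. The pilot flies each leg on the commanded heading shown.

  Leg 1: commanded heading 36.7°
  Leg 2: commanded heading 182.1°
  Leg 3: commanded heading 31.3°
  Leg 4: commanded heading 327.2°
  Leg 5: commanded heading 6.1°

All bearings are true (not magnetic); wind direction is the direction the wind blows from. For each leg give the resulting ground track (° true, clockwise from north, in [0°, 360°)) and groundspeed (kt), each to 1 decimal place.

Leg 1: track=34.8°, groundspeed=90.7 kt
Leg 2: track=182.0°, groundspeed=80.4 kt
Leg 3: track=29.7°, groundspeed=91.0 kt
Leg 4: track=329.3°, groundspeed=90.6 kt
Leg 5: track=6.0°, groundspeed=91.6 kt

Leg 1: heading 36.7°; drift -1.9° → track 34.8°, groundspeed 90.7 kt
Leg 2: heading 182.1°; drift -0.1° → track 182.0°, groundspeed 80.4 kt
Leg 3: heading 31.3°; drift -1.6° → track 29.7°, groundspeed 91.0 kt
Leg 4: heading 327.2°; drift +2.1° → track 329.3°, groundspeed 90.6 kt
Leg 5: heading 6.1°; drift -0.1° → track 6.0°, groundspeed 91.6 kt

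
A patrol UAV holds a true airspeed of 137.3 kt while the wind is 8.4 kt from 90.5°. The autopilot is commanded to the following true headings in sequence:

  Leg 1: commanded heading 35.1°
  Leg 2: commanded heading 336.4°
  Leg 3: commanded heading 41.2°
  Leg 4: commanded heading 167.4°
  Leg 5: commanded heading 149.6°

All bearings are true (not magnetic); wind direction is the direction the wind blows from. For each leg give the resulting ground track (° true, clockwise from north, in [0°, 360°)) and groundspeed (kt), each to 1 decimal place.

Leg 1: heading 35.1°; drift -3.0° → track 32.1°, groundspeed 132.7 kt
Leg 2: heading 336.4°; drift -3.1° → track 333.3°, groundspeed 140.9 kt
Leg 3: heading 41.2°; drift -2.8° → track 38.4°, groundspeed 132.0 kt
Leg 4: heading 167.4°; drift +3.5° → track 170.9°, groundspeed 135.6 kt
Leg 5: heading 149.6°; drift +3.1° → track 152.7°, groundspeed 133.2 kt

Leg 1: track=32.1°, groundspeed=132.7 kt
Leg 2: track=333.3°, groundspeed=140.9 kt
Leg 3: track=38.4°, groundspeed=132.0 kt
Leg 4: track=170.9°, groundspeed=135.6 kt
Leg 5: track=152.7°, groundspeed=133.2 kt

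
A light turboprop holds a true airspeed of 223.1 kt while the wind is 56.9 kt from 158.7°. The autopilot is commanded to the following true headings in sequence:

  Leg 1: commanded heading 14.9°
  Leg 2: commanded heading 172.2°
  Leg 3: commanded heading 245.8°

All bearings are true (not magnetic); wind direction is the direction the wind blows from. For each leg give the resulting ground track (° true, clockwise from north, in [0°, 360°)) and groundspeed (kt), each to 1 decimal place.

Leg 1: track=7.8°, groundspeed=271.1 kt
Leg 2: track=176.7°, groundspeed=168.3 kt
Leg 3: track=260.3°, groundspeed=227.4 kt

Leg 1: heading 14.9°; drift -7.1° → track 7.8°, groundspeed 271.1 kt
Leg 2: heading 172.2°; drift +4.5° → track 176.7°, groundspeed 168.3 kt
Leg 3: heading 245.8°; drift +14.5° → track 260.3°, groundspeed 227.4 kt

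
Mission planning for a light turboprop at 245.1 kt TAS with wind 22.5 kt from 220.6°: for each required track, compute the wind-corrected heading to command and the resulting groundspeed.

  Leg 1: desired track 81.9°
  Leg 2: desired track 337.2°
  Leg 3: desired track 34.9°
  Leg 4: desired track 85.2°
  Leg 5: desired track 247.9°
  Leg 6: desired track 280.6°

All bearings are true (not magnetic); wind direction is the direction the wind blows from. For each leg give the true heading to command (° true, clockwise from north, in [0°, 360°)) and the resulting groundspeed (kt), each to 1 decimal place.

Leg 1: heading=85.4°, groundspeed=261.6 kt
Leg 2: heading=332.5°, groundspeed=254.3 kt
Leg 3: heading=34.4°, groundspeed=267.5 kt
Leg 4: heading=88.9°, groundspeed=260.6 kt
Leg 5: heading=245.5°, groundspeed=224.9 kt
Leg 6: heading=276.0°, groundspeed=233.1 kt

Leg 1: desired track 81.9°; wind correction +3.5° → command heading 85.4°, groundspeed 261.6 kt
Leg 2: desired track 337.2°; wind correction -4.7° → command heading 332.5°, groundspeed 254.3 kt
Leg 3: desired track 34.9°; wind correction -0.5° → command heading 34.4°, groundspeed 267.5 kt
Leg 4: desired track 85.2°; wind correction +3.7° → command heading 88.9°, groundspeed 260.6 kt
Leg 5: desired track 247.9°; wind correction -2.4° → command heading 245.5°, groundspeed 224.9 kt
Leg 6: desired track 280.6°; wind correction -4.6° → command heading 276.0°, groundspeed 233.1 kt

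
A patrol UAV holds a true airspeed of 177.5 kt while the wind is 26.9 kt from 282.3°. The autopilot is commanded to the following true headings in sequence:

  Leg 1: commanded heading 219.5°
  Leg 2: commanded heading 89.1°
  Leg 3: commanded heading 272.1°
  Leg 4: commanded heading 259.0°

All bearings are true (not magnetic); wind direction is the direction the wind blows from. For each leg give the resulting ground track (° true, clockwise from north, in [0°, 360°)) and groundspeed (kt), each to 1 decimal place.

Leg 1: heading 219.5°; drift -8.2° → track 211.3°, groundspeed 166.9 kt
Leg 2: heading 89.1°; drift +1.7° → track 90.8°, groundspeed 203.8 kt
Leg 3: heading 272.1°; drift -1.8° → track 270.3°, groundspeed 151.1 kt
Leg 4: heading 259.0°; drift -4.0° → track 255.0°, groundspeed 153.2 kt

Leg 1: track=211.3°, groundspeed=166.9 kt
Leg 2: track=90.8°, groundspeed=203.8 kt
Leg 3: track=270.3°, groundspeed=151.1 kt
Leg 4: track=255.0°, groundspeed=153.2 kt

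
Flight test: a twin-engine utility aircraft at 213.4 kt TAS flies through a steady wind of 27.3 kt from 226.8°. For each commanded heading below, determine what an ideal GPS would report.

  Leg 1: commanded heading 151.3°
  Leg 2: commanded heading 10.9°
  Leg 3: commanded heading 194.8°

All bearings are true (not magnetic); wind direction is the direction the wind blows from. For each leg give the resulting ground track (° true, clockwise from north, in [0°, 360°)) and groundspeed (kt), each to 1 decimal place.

Leg 1: heading 151.3°; drift -7.3° → track 144.0°, groundspeed 208.2 kt
Leg 2: heading 10.9°; drift +3.9° → track 14.8°, groundspeed 236.1 kt
Leg 3: heading 194.8°; drift -4.3° → track 190.5°, groundspeed 190.8 kt

Leg 1: track=144.0°, groundspeed=208.2 kt
Leg 2: track=14.8°, groundspeed=236.1 kt
Leg 3: track=190.5°, groundspeed=190.8 kt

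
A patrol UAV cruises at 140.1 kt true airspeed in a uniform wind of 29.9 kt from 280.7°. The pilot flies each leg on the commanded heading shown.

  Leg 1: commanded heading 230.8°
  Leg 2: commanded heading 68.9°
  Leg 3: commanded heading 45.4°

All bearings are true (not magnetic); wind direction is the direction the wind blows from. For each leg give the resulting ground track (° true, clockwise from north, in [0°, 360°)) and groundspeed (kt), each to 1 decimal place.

Leg 1: heading 230.8°; drift -10.7° → track 220.1°, groundspeed 123.0 kt
Leg 2: heading 68.9°; drift +5.4° → track 74.3°, groundspeed 166.3 kt
Leg 3: heading 45.4°; drift +8.9° → track 54.3°, groundspeed 159.0 kt

Leg 1: track=220.1°, groundspeed=123.0 kt
Leg 2: track=74.3°, groundspeed=166.3 kt
Leg 3: track=54.3°, groundspeed=159.0 kt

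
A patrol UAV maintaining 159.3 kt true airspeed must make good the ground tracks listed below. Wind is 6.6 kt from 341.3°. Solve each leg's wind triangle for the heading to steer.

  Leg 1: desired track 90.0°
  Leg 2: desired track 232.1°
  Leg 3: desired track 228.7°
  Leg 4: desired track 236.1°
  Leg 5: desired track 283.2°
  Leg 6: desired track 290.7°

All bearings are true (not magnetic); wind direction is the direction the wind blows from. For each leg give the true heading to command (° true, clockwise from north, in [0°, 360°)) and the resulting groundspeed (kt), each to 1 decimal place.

Leg 1: desired track 90.0°; wind correction -2.2° → command heading 87.8°, groundspeed 161.3 kt
Leg 2: desired track 232.1°; wind correction +2.2° → command heading 234.3°, groundspeed 161.3 kt
Leg 3: desired track 228.7°; wind correction +2.2° → command heading 230.9°, groundspeed 161.7 kt
Leg 4: desired track 236.1°; wind correction +2.3° → command heading 238.4°, groundspeed 160.9 kt
Leg 5: desired track 283.2°; wind correction +2.0° → command heading 285.2°, groundspeed 155.7 kt
Leg 6: desired track 290.7°; wind correction +1.8° → command heading 292.5°, groundspeed 155.0 kt

Leg 1: heading=87.8°, groundspeed=161.3 kt
Leg 2: heading=234.3°, groundspeed=161.3 kt
Leg 3: heading=230.9°, groundspeed=161.7 kt
Leg 4: heading=238.4°, groundspeed=160.9 kt
Leg 5: heading=285.2°, groundspeed=155.7 kt
Leg 6: heading=292.5°, groundspeed=155.0 kt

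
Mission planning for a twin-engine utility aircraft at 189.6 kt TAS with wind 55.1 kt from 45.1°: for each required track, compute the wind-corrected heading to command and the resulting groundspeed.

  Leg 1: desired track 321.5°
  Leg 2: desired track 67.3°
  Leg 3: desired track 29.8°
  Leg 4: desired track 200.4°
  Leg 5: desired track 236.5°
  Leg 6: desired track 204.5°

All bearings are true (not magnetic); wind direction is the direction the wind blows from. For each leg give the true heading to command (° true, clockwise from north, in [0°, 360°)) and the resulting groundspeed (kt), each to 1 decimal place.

Leg 1: heading=338.3°, groundspeed=175.4 kt
Leg 2: heading=61.0°, groundspeed=137.4 kt
Leg 3: heading=34.2°, groundspeed=135.9 kt
Leg 4: heading=193.4°, groundspeed=238.3 kt
Leg 5: heading=239.8°, groundspeed=243.3 kt
Leg 6: heading=198.6°, groundspeed=240.2 kt

Leg 1: desired track 321.5°; wind correction +16.8° → command heading 338.3°, groundspeed 175.4 kt
Leg 2: desired track 67.3°; wind correction -6.3° → command heading 61.0°, groundspeed 137.4 kt
Leg 3: desired track 29.8°; wind correction +4.4° → command heading 34.2°, groundspeed 135.9 kt
Leg 4: desired track 200.4°; wind correction -7.0° → command heading 193.4°, groundspeed 238.3 kt
Leg 5: desired track 236.5°; wind correction +3.3° → command heading 239.8°, groundspeed 243.3 kt
Leg 6: desired track 204.5°; wind correction -5.9° → command heading 198.6°, groundspeed 240.2 kt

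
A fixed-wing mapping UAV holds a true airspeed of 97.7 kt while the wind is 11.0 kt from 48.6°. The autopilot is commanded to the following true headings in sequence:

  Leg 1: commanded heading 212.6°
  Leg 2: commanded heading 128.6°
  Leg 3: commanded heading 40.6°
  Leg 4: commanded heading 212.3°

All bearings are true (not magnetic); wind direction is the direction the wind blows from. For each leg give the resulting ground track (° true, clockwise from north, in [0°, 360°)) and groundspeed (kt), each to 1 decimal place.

Leg 1: heading 212.6°; drift +1.6° → track 214.2°, groundspeed 108.3 kt
Leg 2: heading 128.6°; drift +6.5° → track 135.1°, groundspeed 96.4 kt
Leg 3: heading 40.6°; drift -1.0° → track 39.6°, groundspeed 86.8 kt
Leg 4: heading 212.3°; drift +1.6° → track 213.9°, groundspeed 108.3 kt

Leg 1: track=214.2°, groundspeed=108.3 kt
Leg 2: track=135.1°, groundspeed=96.4 kt
Leg 3: track=39.6°, groundspeed=86.8 kt
Leg 4: track=213.9°, groundspeed=108.3 kt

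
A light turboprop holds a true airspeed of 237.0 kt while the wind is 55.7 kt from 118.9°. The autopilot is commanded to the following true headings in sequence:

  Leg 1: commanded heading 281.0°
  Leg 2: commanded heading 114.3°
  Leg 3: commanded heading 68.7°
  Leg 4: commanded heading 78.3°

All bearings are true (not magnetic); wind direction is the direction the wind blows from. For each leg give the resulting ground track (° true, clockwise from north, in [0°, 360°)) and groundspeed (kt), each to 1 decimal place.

Leg 1: heading 281.0°; drift +3.4° → track 284.4°, groundspeed 290.5 kt
Leg 2: heading 114.3°; drift -1.4° → track 112.9°, groundspeed 181.5 kt
Leg 3: heading 68.7°; drift -12.0° → track 56.7°, groundspeed 205.8 kt
Leg 4: heading 78.3°; drift -10.5° → track 67.8°, groundspeed 198.1 kt

Leg 1: track=284.4°, groundspeed=290.5 kt
Leg 2: track=112.9°, groundspeed=181.5 kt
Leg 3: track=56.7°, groundspeed=205.8 kt
Leg 4: track=67.8°, groundspeed=198.1 kt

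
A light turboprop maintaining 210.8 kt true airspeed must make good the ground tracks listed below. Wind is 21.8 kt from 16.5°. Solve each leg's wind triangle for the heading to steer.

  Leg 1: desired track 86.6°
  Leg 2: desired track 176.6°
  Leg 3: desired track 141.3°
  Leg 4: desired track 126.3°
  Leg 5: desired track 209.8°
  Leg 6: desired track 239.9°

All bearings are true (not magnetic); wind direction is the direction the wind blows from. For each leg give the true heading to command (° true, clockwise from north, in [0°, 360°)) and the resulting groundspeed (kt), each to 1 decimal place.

Leg 1: heading=81.0°, groundspeed=202.4 kt
Leg 2: heading=174.6°, groundspeed=231.2 kt
Leg 3: heading=136.4°, groundspeed=222.5 kt
Leg 4: heading=120.7°, groundspeed=217.2 kt
Leg 5: heading=211.2°, groundspeed=232.0 kt
Leg 6: heading=244.0°, groundspeed=226.1 kt

Leg 1: desired track 86.6°; wind correction -5.6° → command heading 81.0°, groundspeed 202.4 kt
Leg 2: desired track 176.6°; wind correction -2.0° → command heading 174.6°, groundspeed 231.2 kt
Leg 3: desired track 141.3°; wind correction -4.9° → command heading 136.4°, groundspeed 222.5 kt
Leg 4: desired track 126.3°; wind correction -5.6° → command heading 120.7°, groundspeed 217.2 kt
Leg 5: desired track 209.8°; wind correction +1.4° → command heading 211.2°, groundspeed 232.0 kt
Leg 6: desired track 239.9°; wind correction +4.1° → command heading 244.0°, groundspeed 226.1 kt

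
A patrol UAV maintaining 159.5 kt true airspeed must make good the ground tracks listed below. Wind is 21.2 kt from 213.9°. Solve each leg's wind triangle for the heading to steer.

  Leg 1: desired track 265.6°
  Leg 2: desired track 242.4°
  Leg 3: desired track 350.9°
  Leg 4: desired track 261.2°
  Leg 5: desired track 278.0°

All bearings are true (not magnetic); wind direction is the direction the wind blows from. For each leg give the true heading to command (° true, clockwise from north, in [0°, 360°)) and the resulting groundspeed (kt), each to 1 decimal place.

Leg 1: heading=259.6°, groundspeed=145.5 kt
Leg 2: heading=238.8°, groundspeed=140.5 kt
Leg 3: heading=345.7°, groundspeed=174.3 kt
Leg 4: heading=255.6°, groundspeed=144.4 kt
Leg 5: heading=271.1°, groundspeed=149.1 kt

Leg 1: desired track 265.6°; wind correction -6.0° → command heading 259.6°, groundspeed 145.5 kt
Leg 2: desired track 242.4°; wind correction -3.6° → command heading 238.8°, groundspeed 140.5 kt
Leg 3: desired track 350.9°; wind correction -5.2° → command heading 345.7°, groundspeed 174.3 kt
Leg 4: desired track 261.2°; wind correction -5.6° → command heading 255.6°, groundspeed 144.4 kt
Leg 5: desired track 278.0°; wind correction -6.9° → command heading 271.1°, groundspeed 149.1 kt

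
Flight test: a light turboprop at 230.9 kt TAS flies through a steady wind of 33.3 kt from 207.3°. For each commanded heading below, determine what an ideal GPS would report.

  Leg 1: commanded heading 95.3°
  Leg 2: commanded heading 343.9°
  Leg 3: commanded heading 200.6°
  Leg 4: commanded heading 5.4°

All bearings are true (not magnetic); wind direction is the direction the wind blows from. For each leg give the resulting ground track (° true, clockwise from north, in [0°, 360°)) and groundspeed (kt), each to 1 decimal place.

Leg 1: track=88.1°, groundspeed=245.3 kt
Leg 2: track=349.0°, groundspeed=256.1 kt
Leg 3: track=199.5°, groundspeed=197.9 kt
Leg 4: track=8.1°, groundspeed=262.1 kt

Leg 1: heading 95.3°; drift -7.2° → track 88.1°, groundspeed 245.3 kt
Leg 2: heading 343.9°; drift +5.1° → track 349.0°, groundspeed 256.1 kt
Leg 3: heading 200.6°; drift -1.1° → track 199.5°, groundspeed 197.9 kt
Leg 4: heading 5.4°; drift +2.7° → track 8.1°, groundspeed 262.1 kt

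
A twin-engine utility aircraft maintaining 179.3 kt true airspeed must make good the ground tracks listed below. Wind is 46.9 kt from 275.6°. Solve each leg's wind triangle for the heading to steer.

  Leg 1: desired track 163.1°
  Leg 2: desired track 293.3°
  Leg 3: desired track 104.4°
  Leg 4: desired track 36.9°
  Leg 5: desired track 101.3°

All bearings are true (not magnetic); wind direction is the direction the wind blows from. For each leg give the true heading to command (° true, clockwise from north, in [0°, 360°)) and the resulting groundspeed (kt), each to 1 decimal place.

Leg 1: desired track 163.1°; wind correction +14.0° → command heading 177.1°, groundspeed 191.9 kt
Leg 2: desired track 293.3°; wind correction -4.6° → command heading 288.7°, groundspeed 134.1 kt
Leg 3: desired track 104.4°; wind correction +2.3° → command heading 106.7°, groundspeed 225.5 kt
Leg 4: desired track 36.9°; wind correction -12.9° → command heading 24.0°, groundspeed 199.1 kt
Leg 5: desired track 101.3°; wind correction +1.5° → command heading 102.8°, groundspeed 225.9 kt

Leg 1: heading=177.1°, groundspeed=191.9 kt
Leg 2: heading=288.7°, groundspeed=134.1 kt
Leg 3: heading=106.7°, groundspeed=225.5 kt
Leg 4: heading=24.0°, groundspeed=199.1 kt
Leg 5: heading=102.8°, groundspeed=225.9 kt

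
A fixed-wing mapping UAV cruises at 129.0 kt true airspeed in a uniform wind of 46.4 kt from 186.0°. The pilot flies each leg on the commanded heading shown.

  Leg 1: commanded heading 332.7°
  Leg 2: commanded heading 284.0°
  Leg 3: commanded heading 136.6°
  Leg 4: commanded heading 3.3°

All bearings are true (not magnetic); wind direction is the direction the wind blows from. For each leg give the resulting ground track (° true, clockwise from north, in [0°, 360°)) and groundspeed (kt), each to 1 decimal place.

Leg 1: track=341.3°, groundspeed=169.7 kt
Leg 2: track=302.7°, groundspeed=143.0 kt
Leg 3: track=117.0°, groundspeed=104.9 kt
Leg 4: track=4.0°, groundspeed=175.4 kt

Leg 1: heading 332.7°; drift +8.6° → track 341.3°, groundspeed 169.7 kt
Leg 2: heading 284.0°; drift +18.7° → track 302.7°, groundspeed 143.0 kt
Leg 3: heading 136.6°; drift -19.6° → track 117.0°, groundspeed 104.9 kt
Leg 4: heading 3.3°; drift +0.7° → track 4.0°, groundspeed 175.4 kt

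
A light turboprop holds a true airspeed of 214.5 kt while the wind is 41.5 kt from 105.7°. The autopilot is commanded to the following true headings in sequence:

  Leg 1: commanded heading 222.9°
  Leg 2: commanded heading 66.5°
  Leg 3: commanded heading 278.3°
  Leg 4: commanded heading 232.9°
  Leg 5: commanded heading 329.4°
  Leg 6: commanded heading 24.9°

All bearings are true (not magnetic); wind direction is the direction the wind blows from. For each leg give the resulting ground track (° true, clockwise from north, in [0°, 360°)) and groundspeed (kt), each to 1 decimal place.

Leg 1: track=231.9°, groundspeed=236.4 kt
Leg 2: track=58.3°, groundspeed=184.2 kt
Leg 3: track=279.5°, groundspeed=255.7 kt
Leg 4: track=240.8°, groundspeed=241.9 kt
Leg 5: track=322.7°, groundspeed=246.2 kt
Leg 6: track=13.8°, groundspeed=211.9 kt

Leg 1: heading 222.9°; drift +9.0° → track 231.9°, groundspeed 236.4 kt
Leg 2: heading 66.5°; drift -8.2° → track 58.3°, groundspeed 184.2 kt
Leg 3: heading 278.3°; drift +1.2° → track 279.5°, groundspeed 255.7 kt
Leg 4: heading 232.9°; drift +7.9° → track 240.8°, groundspeed 241.9 kt
Leg 5: heading 329.4°; drift -6.7° → track 322.7°, groundspeed 246.2 kt
Leg 6: heading 24.9°; drift -11.1° → track 13.8°, groundspeed 211.9 kt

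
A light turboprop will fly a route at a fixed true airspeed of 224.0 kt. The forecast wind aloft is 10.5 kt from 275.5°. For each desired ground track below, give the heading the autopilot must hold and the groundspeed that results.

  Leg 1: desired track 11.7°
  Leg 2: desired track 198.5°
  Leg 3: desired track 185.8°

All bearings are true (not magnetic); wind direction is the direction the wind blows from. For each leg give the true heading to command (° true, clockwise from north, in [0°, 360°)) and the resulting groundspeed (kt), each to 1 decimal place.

Leg 1: desired track 11.7°; wind correction -2.7° → command heading 9.0°, groundspeed 224.9 kt
Leg 2: desired track 198.5°; wind correction +2.6° → command heading 201.1°, groundspeed 221.4 kt
Leg 3: desired track 185.8°; wind correction +2.7° → command heading 188.5°, groundspeed 223.7 kt

Leg 1: heading=9.0°, groundspeed=224.9 kt
Leg 2: heading=201.1°, groundspeed=221.4 kt
Leg 3: heading=188.5°, groundspeed=223.7 kt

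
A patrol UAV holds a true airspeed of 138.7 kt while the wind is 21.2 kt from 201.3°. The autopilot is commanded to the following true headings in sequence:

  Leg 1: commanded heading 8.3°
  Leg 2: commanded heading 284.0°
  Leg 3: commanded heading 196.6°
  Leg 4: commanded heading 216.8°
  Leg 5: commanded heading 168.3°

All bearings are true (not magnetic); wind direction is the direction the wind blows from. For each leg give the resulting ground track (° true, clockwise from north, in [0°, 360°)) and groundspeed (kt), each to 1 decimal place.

Leg 1: heading 8.3°; drift +1.7° → track 10.0°, groundspeed 159.4 kt
Leg 2: heading 284.0°; drift +8.8° → track 292.8°, groundspeed 137.6 kt
Leg 3: heading 196.6°; drift -0.8° → track 195.8°, groundspeed 117.6 kt
Leg 4: heading 216.8°; drift +2.7° → track 219.5°, groundspeed 118.4 kt
Leg 5: heading 168.3°; drift -5.5° → track 162.8°, groundspeed 121.5 kt

Leg 1: track=10.0°, groundspeed=159.4 kt
Leg 2: track=292.8°, groundspeed=137.6 kt
Leg 3: track=195.8°, groundspeed=117.6 kt
Leg 4: track=219.5°, groundspeed=118.4 kt
Leg 5: track=162.8°, groundspeed=121.5 kt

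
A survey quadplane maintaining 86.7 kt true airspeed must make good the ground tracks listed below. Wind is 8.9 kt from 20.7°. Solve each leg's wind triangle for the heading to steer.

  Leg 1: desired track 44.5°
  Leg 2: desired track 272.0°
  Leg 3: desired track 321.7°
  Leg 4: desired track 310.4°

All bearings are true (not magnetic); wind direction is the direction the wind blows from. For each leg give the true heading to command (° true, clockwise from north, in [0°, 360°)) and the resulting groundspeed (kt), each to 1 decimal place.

Leg 1: heading=42.1°, groundspeed=78.5 kt
Leg 2: heading=277.6°, groundspeed=89.1 kt
Leg 3: heading=326.7°, groundspeed=81.8 kt
Leg 4: heading=315.9°, groundspeed=83.3 kt

Leg 1: desired track 44.5°; wind correction -2.4° → command heading 42.1°, groundspeed 78.5 kt
Leg 2: desired track 272.0°; wind correction +5.6° → command heading 277.6°, groundspeed 89.1 kt
Leg 3: desired track 321.7°; wind correction +5.0° → command heading 326.7°, groundspeed 81.8 kt
Leg 4: desired track 310.4°; wind correction +5.5° → command heading 315.9°, groundspeed 83.3 kt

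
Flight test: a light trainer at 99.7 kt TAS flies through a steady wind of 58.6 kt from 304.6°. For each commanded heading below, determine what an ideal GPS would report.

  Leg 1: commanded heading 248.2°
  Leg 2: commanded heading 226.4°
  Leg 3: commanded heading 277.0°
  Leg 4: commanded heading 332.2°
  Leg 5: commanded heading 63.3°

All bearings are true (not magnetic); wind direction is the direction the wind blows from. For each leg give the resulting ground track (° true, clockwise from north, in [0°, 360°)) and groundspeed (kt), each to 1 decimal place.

Leg 1: heading 248.2°; drift -36.0° → track 212.2°, groundspeed 83.1 kt
Leg 2: heading 226.4°; drift -33.2° → track 193.2°, groundspeed 104.8 kt
Leg 3: heading 277.0°; drift -29.6° → track 247.4°, groundspeed 54.9 kt
Leg 4: heading 332.2°; drift +29.6° → track 1.8°, groundspeed 54.9 kt
Leg 5: heading 63.3°; drift +21.9° → track 85.2°, groundspeed 137.8 kt

Leg 1: track=212.2°, groundspeed=83.1 kt
Leg 2: track=193.2°, groundspeed=104.8 kt
Leg 3: track=247.4°, groundspeed=54.9 kt
Leg 4: track=1.8°, groundspeed=54.9 kt
Leg 5: track=85.2°, groundspeed=137.8 kt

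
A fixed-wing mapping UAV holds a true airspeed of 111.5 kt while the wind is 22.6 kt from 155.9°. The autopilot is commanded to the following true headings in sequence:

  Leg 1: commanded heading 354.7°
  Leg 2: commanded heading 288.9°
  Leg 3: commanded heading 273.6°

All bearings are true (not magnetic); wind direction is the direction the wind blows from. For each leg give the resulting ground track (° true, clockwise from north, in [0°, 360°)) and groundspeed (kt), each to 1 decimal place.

Leg 1: heading 354.7°; drift -3.1° → track 351.6°, groundspeed 133.1 kt
Leg 2: heading 288.9°; drift +7.4° → track 296.3°, groundspeed 128.0 kt
Leg 3: heading 273.6°; drift +9.3° → track 282.9°, groundspeed 123.6 kt

Leg 1: track=351.6°, groundspeed=133.1 kt
Leg 2: track=296.3°, groundspeed=128.0 kt
Leg 3: track=282.9°, groundspeed=123.6 kt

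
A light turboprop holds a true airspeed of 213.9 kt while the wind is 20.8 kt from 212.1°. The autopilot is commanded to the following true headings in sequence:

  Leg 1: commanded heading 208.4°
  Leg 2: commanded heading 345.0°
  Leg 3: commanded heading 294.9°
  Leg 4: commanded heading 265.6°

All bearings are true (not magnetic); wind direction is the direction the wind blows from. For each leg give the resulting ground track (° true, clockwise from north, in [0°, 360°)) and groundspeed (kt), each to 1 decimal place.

Leg 1: heading 208.4°; drift -0.4° → track 208.0°, groundspeed 193.1 kt
Leg 2: heading 345.0°; drift +3.8° → track 348.8°, groundspeed 228.6 kt
Leg 3: heading 294.9°; drift +5.6° → track 300.5°, groundspeed 212.3 kt
Leg 4: heading 265.6°; drift +4.7° → track 270.3°, groundspeed 202.2 kt

Leg 1: track=208.0°, groundspeed=193.1 kt
Leg 2: track=348.8°, groundspeed=228.6 kt
Leg 3: track=300.5°, groundspeed=212.3 kt
Leg 4: track=270.3°, groundspeed=202.2 kt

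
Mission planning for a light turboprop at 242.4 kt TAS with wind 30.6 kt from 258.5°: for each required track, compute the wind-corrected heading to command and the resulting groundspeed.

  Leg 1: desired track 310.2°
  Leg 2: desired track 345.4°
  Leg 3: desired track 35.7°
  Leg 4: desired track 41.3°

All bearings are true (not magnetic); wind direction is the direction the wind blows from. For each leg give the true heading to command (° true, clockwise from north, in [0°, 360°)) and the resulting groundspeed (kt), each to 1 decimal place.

Leg 1: heading=304.5°, groundspeed=222.2 kt
Leg 2: heading=338.2°, groundspeed=238.8 kt
Leg 3: heading=30.8°, groundspeed=264.0 kt
Leg 4: heading=36.9°, groundspeed=266.1 kt

Leg 1: desired track 310.2°; wind correction -5.7° → command heading 304.5°, groundspeed 222.2 kt
Leg 2: desired track 345.4°; wind correction -7.2° → command heading 338.2°, groundspeed 238.8 kt
Leg 3: desired track 35.7°; wind correction -4.9° → command heading 30.8°, groundspeed 264.0 kt
Leg 4: desired track 41.3°; wind correction -4.4° → command heading 36.9°, groundspeed 266.1 kt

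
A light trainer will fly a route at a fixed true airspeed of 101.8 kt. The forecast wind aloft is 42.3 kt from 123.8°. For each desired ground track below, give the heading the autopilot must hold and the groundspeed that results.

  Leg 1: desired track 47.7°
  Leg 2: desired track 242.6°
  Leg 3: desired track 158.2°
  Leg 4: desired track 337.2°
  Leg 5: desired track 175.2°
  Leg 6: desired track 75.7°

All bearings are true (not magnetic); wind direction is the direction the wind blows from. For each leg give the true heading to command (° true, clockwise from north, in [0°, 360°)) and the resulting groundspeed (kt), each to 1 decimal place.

Leg 1: desired track 47.7°; wind correction +23.8° → command heading 71.5°, groundspeed 83.0 kt
Leg 2: desired track 242.6°; wind correction -21.4° → command heading 221.2°, groundspeed 115.2 kt
Leg 3: desired track 158.2°; wind correction -13.6° → command heading 144.6°, groundspeed 64.1 kt
Leg 4: desired track 337.2°; wind correction +13.2° → command heading 350.4°, groundspeed 134.4 kt
Leg 5: desired track 175.2°; wind correction -18.9° → command heading 156.3°, groundspeed 69.9 kt
Leg 6: desired track 75.7°; wind correction +18.0° → command heading 93.7°, groundspeed 68.6 kt

Leg 1: heading=71.5°, groundspeed=83.0 kt
Leg 2: heading=221.2°, groundspeed=115.2 kt
Leg 3: heading=144.6°, groundspeed=64.1 kt
Leg 4: heading=350.4°, groundspeed=134.4 kt
Leg 5: heading=156.3°, groundspeed=69.9 kt
Leg 6: heading=93.7°, groundspeed=68.6 kt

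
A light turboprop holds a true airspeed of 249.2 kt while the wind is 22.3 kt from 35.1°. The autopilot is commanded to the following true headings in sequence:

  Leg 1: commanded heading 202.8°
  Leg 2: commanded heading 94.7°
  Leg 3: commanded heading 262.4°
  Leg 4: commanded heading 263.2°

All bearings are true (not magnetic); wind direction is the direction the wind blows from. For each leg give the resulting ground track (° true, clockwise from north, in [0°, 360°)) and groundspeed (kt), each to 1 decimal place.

Leg 1: heading 202.8°; drift +1.0° → track 203.8°, groundspeed 271.0 kt
Leg 2: heading 94.7°; drift +4.6° → track 99.3°, groundspeed 238.7 kt
Leg 3: heading 262.4°; drift -3.5° → track 258.9°, groundspeed 264.8 kt
Leg 4: heading 263.2°; drift -3.6° → track 259.6°, groundspeed 264.6 kt

Leg 1: track=203.8°, groundspeed=271.0 kt
Leg 2: track=99.3°, groundspeed=238.7 kt
Leg 3: track=258.9°, groundspeed=264.8 kt
Leg 4: track=259.6°, groundspeed=264.6 kt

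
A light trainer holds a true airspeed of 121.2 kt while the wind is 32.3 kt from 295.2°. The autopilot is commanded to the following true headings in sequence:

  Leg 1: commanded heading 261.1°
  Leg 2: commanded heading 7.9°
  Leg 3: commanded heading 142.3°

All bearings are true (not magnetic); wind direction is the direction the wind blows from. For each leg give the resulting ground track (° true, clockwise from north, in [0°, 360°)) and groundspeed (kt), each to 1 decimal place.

Leg 1: heading 261.1°; drift -10.9° → track 250.2°, groundspeed 96.2 kt
Leg 2: heading 7.9°; drift +15.4° → track 23.3°, groundspeed 115.8 kt
Leg 3: heading 142.3°; drift -5.6° → track 136.7°, groundspeed 150.7 kt

Leg 1: track=250.2°, groundspeed=96.2 kt
Leg 2: track=23.3°, groundspeed=115.8 kt
Leg 3: track=136.7°, groundspeed=150.7 kt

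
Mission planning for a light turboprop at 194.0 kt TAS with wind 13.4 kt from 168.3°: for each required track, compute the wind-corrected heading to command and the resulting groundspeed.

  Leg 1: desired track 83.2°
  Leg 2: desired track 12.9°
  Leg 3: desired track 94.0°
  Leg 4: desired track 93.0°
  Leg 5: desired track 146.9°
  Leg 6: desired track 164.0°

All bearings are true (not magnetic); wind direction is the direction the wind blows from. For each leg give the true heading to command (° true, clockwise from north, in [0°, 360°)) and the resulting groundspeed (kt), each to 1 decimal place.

Leg 1: heading=87.1°, groundspeed=192.4 kt
Leg 2: heading=14.5°, groundspeed=206.1 kt
Leg 3: heading=97.8°, groundspeed=189.9 kt
Leg 4: heading=96.8°, groundspeed=190.2 kt
Leg 5: heading=148.3°, groundspeed=181.5 kt
Leg 6: heading=164.3°, groundspeed=180.6 kt

Leg 1: desired track 83.2°; wind correction +3.9° → command heading 87.1°, groundspeed 192.4 kt
Leg 2: desired track 12.9°; wind correction +1.6° → command heading 14.5°, groundspeed 206.1 kt
Leg 3: desired track 94.0°; wind correction +3.8° → command heading 97.8°, groundspeed 189.9 kt
Leg 4: desired track 93.0°; wind correction +3.8° → command heading 96.8°, groundspeed 190.2 kt
Leg 5: desired track 146.9°; wind correction +1.4° → command heading 148.3°, groundspeed 181.5 kt
Leg 6: desired track 164.0°; wind correction +0.3° → command heading 164.3°, groundspeed 180.6 kt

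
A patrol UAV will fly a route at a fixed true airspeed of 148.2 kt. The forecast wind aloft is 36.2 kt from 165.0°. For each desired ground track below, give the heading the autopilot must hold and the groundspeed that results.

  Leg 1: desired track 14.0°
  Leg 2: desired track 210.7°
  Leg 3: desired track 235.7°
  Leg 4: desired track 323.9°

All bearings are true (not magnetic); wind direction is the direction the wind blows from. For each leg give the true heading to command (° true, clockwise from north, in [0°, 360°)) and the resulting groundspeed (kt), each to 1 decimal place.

Leg 1: desired track 14.0°; wind correction +6.8° → command heading 20.8°, groundspeed 178.8 kt
Leg 2: desired track 210.7°; wind correction -10.1° → command heading 200.6°, groundspeed 120.6 kt
Leg 3: desired track 235.7°; wind correction -13.3° → command heading 222.4°, groundspeed 132.2 kt
Leg 4: desired track 323.9°; wind correction -5.0° → command heading 318.9°, groundspeed 181.4 kt

Leg 1: heading=20.8°, groundspeed=178.8 kt
Leg 2: heading=200.6°, groundspeed=120.6 kt
Leg 3: heading=222.4°, groundspeed=132.2 kt
Leg 4: heading=318.9°, groundspeed=181.4 kt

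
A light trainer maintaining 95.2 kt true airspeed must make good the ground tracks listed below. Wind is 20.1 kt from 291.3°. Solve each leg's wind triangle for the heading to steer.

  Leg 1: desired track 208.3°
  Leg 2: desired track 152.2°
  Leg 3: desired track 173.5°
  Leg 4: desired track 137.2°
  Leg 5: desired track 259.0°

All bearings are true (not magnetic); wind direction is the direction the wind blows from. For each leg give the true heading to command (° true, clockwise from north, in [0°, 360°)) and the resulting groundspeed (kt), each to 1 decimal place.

Leg 1: desired track 208.3°; wind correction +12.1° → command heading 220.4°, groundspeed 90.6 kt
Leg 2: desired track 152.2°; wind correction +7.9° → command heading 160.1°, groundspeed 109.5 kt
Leg 3: desired track 173.5°; wind correction +10.8° → command heading 184.3°, groundspeed 102.9 kt
Leg 4: desired track 137.2°; wind correction +5.3° → command heading 142.5°, groundspeed 112.9 kt
Leg 5: desired track 259.0°; wind correction +6.5° → command heading 265.5°, groundspeed 77.6 kt

Leg 1: heading=220.4°, groundspeed=90.6 kt
Leg 2: heading=160.1°, groundspeed=109.5 kt
Leg 3: heading=184.3°, groundspeed=102.9 kt
Leg 4: heading=142.5°, groundspeed=112.9 kt
Leg 5: heading=265.5°, groundspeed=77.6 kt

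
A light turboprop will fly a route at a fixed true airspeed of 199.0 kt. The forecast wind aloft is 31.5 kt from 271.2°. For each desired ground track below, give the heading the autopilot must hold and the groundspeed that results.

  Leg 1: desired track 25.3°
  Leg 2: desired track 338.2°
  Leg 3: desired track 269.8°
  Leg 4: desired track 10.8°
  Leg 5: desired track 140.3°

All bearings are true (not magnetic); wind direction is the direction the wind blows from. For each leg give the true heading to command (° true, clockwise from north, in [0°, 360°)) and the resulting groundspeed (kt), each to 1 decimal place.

Leg 1: desired track 25.3°; wind correction -8.3° → command heading 17.0°, groundspeed 209.8 kt
Leg 2: desired track 338.2°; wind correction -8.4° → command heading 329.8°, groundspeed 184.6 kt
Leg 3: desired track 269.8°; wind correction +0.2° → command heading 270.0°, groundspeed 167.5 kt
Leg 4: desired track 10.8°; wind correction -9.0° → command heading 1.8°, groundspeed 201.8 kt
Leg 5: desired track 140.3°; wind correction +6.9° → command heading 147.2°, groundspeed 218.2 kt

Leg 1: heading=17.0°, groundspeed=209.8 kt
Leg 2: heading=329.8°, groundspeed=184.6 kt
Leg 3: heading=270.0°, groundspeed=167.5 kt
Leg 4: heading=1.8°, groundspeed=201.8 kt
Leg 5: heading=147.2°, groundspeed=218.2 kt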